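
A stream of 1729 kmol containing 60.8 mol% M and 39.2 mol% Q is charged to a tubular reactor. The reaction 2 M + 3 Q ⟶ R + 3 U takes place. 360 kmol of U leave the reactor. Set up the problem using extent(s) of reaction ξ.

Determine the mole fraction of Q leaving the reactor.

0.197

For U: n = n₀ + 3ξ → 360 = 0 + 3ξ, giving ξ = 120 kmol.
Outlet amounts (n = n₀ + ν ξ):
  M: 1051 − 2(120) = 811.2
  Q: 677.8 − 3(120) = 317.8
  R: 0 + 1(120) = 120
  U: 0 + 3(120) = 360
Total out = 1609 kmol; y_Q = 317.8 / 1609 = 0.1975.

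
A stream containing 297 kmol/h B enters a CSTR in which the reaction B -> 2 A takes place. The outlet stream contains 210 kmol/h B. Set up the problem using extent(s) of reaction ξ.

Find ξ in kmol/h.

For B: n = n₀ − 1ξ → 210 = 297 − 1ξ, giving ξ = 87 kmol/h.
Outlet amounts (n = n₀ + ν ξ):
  B: 297 − 1(87) = 210
  A: 0 + 2(87) = 174

ξ = 87 kmol/h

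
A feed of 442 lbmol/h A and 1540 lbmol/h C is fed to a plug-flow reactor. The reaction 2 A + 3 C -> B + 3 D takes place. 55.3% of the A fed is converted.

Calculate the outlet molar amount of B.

A reacted = 0.553 × 442 = 244.4 lbmol/h; ν_A = −2, so ξ = 244.4/2 = 122.2 lbmol/h.
Outlet amounts (n = n₀ + ν ξ):
  A: 442 − 2(122.2) = 197.6
  C: 1540 − 3(122.2) = 1173
  B: 0 + 1(122.2) = 122.2
  D: 0 + 3(122.2) = 366.6

122 lbmol/h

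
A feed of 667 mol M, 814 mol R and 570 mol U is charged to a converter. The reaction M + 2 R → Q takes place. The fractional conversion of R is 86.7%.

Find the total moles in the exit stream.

R reacted = 0.867 × 814 = 705.7 mol; ν_R = −2, so ξ = 705.7/2 = 352.9 mol.
Outlet amounts (n = n₀ + ν ξ):
  M: 667 − 1(352.9) = 314.1
  R: 814 − 2(352.9) = 108.3
  Q: 0 + 1(352.9) = 352.9
  U: 570 (inert)
Total out = 314.1 + 108.3 + 352.9 + 570 = 1345 mol.

1350 mol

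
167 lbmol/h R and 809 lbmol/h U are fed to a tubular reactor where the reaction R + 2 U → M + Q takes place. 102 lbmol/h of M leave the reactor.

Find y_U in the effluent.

0.692

For M: n = n₀ + 1ξ → 102 = 0 + 1ξ, giving ξ = 102 lbmol/h.
Outlet amounts (n = n₀ + ν ξ):
  R: 167 − 1(102) = 65
  U: 809 − 2(102) = 605
  M: 0 + 1(102) = 102
  Q: 0 + 1(102) = 102
Total out = 874 lbmol/h; y_U = 605 / 874 = 0.6922.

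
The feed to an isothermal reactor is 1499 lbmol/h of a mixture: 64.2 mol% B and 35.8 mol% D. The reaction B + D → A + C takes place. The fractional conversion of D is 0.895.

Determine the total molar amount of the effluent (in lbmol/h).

1500 lbmol/h

D reacted = 0.895 × 536.6 = 480.3 lbmol/h; ν_D = −1, so ξ = 480.3/1 = 480.3 lbmol/h.
Outlet amounts (n = n₀ + ν ξ):
  B: 962.4 − 1(480.3) = 482.1
  D: 536.6 − 1(480.3) = 56.35
  A: 0 + 1(480.3) = 480.3
  C: 0 + 1(480.3) = 480.3
Total out = 482.1 + 56.35 + 480.3 + 480.3 = 1499 lbmol/h.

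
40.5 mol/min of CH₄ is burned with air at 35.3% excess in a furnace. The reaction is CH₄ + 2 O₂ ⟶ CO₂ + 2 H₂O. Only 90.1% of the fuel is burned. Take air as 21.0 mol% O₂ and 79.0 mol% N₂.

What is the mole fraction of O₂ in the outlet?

0.0651

Stoichiometric O₂ = 2 × 40.5 = 81 mol/min; O₂ fed = 81 × 1.353 = 109.6 mol/min.
N₂ fed = 109.6 × 79/21 = 412.3 mol/min.
Fuel reacted = 0.901 × 40.5 → ξ = 36.49 mol/min.
Outlet (n = n₀ + ν ξ):
  CH₄: 40.5 − 1(36.49) = 4.009
  O₂: 109.6 − 2(36.49) = 36.61
  N₂: 412.3 (inert)
  CO₂: 0 + 1(36.49) = 36.49
  H₂O: 0 + 2(36.49) = 72.98
Total out = 562.4 mol/min; y_O₂ = 36.61 / 562.4 = 0.0651.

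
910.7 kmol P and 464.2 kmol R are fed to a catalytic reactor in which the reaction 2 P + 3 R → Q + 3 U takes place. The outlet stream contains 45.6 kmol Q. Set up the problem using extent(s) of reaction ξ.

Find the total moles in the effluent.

For Q: n = n₀ + 1ξ → 45.6 = 0 + 1ξ, giving ξ = 45.6 kmol.
Outlet amounts (n = n₀ + ν ξ):
  P: 910.7 − 2(45.6) = 819.5
  R: 464.2 − 3(45.6) = 327.4
  Q: 0 + 1(45.6) = 45.6
  U: 0 + 3(45.6) = 136.8
Total out = 819.5 + 327.4 + 45.6 + 136.8 = 1329 kmol.

1330 kmol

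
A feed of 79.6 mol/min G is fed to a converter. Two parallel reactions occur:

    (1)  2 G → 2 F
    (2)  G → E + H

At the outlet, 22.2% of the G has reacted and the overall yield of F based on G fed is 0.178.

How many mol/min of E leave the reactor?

Yield of F: 2ξ₁ / 79.6 = 0.178 → ξ₁ = 7.084 mol/min.
Conversion of G: 2ξ₁ + 1ξ₂ = 0.222 × 79.6 = 17.67 → ξ₂ = 3.502 mol/min.
Outlet amounts (n = n₀ + Σ ν·ξ):
  G: 79.6 − 2(7.084) − 1(3.502) = 61.93
  F: 0 + 2(7.084) = 14.17
  E: 0 + 1(3.502) = 3.502
  H: 0 + 1(3.502) = 3.502

3.5 mol/min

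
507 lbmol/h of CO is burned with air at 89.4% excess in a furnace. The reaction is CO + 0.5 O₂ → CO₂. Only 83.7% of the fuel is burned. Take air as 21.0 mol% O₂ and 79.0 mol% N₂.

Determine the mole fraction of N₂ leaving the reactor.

0.7

Stoichiometric O₂ = 0.5 × 507 = 253.5 lbmol/h; O₂ fed = 253.5 × 1.894 = 480.1 lbmol/h.
N₂ fed = 480.1 × 79/21 = 1806 lbmol/h.
Fuel reacted = 0.837 × 507 → ξ = 424.4 lbmol/h.
Outlet (n = n₀ + ν ξ):
  CO: 507 − 1(424.4) = 82.64
  O₂: 480.1 − 0.5(424.4) = 267.9
  N₂: 1806 (inert)
  CO₂: 0 + 1(424.4) = 424.4
Total out = 2581 lbmol/h; y_N₂ = 1806 / 2581 = 0.6998.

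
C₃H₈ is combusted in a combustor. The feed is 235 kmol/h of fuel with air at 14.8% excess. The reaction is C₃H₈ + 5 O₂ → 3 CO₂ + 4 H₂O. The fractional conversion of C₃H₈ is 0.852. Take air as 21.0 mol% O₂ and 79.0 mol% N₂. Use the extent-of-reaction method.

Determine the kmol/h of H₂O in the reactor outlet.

801 kmol/h

Stoichiometric O₂ = 5 × 235 = 1175 kmol/h; O₂ fed = 1175 × 1.148 = 1349 kmol/h.
N₂ fed = 1349 × 79/21 = 5074 kmol/h.
Fuel reacted = 0.852 × 235 → ξ = 200.2 kmol/h.
Outlet (n = n₀ + ν ξ):
  C₃H₈: 235 − 1(200.2) = 34.78
  O₂: 1349 − 5(200.2) = 347.8
  N₂: 5074 (inert)
  CO₂: 0 + 3(200.2) = 600.7
  H₂O: 0 + 4(200.2) = 800.9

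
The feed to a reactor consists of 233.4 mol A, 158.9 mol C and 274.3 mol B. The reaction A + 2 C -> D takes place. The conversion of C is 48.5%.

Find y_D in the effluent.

0.0654

C reacted = 0.485 × 158.9 = 77.07 mol; ν_C = −2, so ξ = 77.07/2 = 38.53 mol.
Outlet amounts (n = n₀ + ν ξ):
  A: 233.4 − 1(38.53) = 194.9
  C: 158.9 − 2(38.53) = 81.83
  D: 0 + 1(38.53) = 38.53
  B: 274.3 (inert)
Total out = 589.5 mol; y_D = 38.53 / 589.5 = 0.06536.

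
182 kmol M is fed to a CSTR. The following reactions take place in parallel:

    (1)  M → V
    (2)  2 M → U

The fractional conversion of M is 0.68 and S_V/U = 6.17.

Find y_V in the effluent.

0.56

Conversion of M: M consumed = 0.68 × 182 = 123.8 kmol = 1ξ₁ + 2ξ₂.
Selectivity: 1ξ₁ / (1ξ₂) = 6.17 → ξ₁ = 6.17 ξ₂.
Substitute: (1·6.17 + 2) ξ₂ = 123.8 → ξ₂ = 15.15 kmol, ξ₁ = 93.46 kmol.
Outlet amounts (n = n₀ + Σ ν·ξ):
  M: 182 − 1(93.46) − 2(15.15) = 58.24
  V: 0 + 1(93.46) = 93.46
  U: 0 + 1(15.15) = 15.15
Total out = 166.9 kmol; y_V = 93.46 / 166.9 = 0.5602.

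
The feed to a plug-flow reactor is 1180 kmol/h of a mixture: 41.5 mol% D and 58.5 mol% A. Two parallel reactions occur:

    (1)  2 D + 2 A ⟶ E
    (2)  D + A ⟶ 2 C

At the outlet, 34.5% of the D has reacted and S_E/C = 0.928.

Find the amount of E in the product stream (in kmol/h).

66.5 kmol/h

Conversion of D: D consumed = 0.345 × 489.7 = 168.9 kmol/h = 2ξ₁ + 1ξ₂.
Selectivity: 1ξ₁ / (2ξ₂) = 0.928 → ξ₁ = 1.856 ξ₂.
Substitute: (2·1.856 + 1) ξ₂ = 168.9 → ξ₂ = 35.85 kmol/h, ξ₁ = 66.55 kmol/h.
Outlet amounts (n = n₀ + Σ ν·ξ):
  D: 489.7 − 2(66.55) − 1(35.85) = 320.8
  A: 690.3 − 2(66.55) − 1(35.85) = 521.4
  E: 0 + 1(66.55) = 66.55
  C: 0 + 2(35.85) = 71.71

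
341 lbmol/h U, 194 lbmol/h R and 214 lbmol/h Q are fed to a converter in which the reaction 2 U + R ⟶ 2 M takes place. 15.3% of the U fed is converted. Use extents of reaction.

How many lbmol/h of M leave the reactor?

52.2 lbmol/h

U reacted = 0.153 × 341 = 52.17 lbmol/h; ν_U = −2, so ξ = 52.17/2 = 26.09 lbmol/h.
Outlet amounts (n = n₀ + ν ξ):
  U: 341 − 2(26.09) = 288.8
  R: 194 − 1(26.09) = 167.9
  M: 0 + 2(26.09) = 52.17
  Q: 214 (inert)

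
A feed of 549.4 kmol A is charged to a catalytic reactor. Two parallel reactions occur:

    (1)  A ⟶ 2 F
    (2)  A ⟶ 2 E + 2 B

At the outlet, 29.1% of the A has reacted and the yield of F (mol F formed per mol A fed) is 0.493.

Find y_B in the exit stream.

Yield of F: 2ξ₁ / 549.4 = 0.493 → ξ₁ = 135.4 kmol.
Conversion of A: 1ξ₁ + 1ξ₂ = 0.291 × 549.4 = 159.9 → ξ₂ = 24.45 kmol.
Outlet amounts (n = n₀ + Σ ν·ξ):
  A: 549.4 − 1(135.4) − 1(24.45) = 389.5
  F: 0 + 2(135.4) = 270.9
  E: 0 + 2(24.45) = 48.9
  B: 0 + 2(24.45) = 48.9
Total out = 758.2 kmol; y_B = 48.9 / 758.2 = 0.06449.

0.0645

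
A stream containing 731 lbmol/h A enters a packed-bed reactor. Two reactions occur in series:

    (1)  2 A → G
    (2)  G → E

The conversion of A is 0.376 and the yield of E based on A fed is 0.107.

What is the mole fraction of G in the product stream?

Conversion of A: A consumed = 2ξ₁ = 0.376 × 731 → ξ₁ = 137.4 lbmol/h.
Yield of E: 1ξ₂ / 731 = 0.107 → ξ₂ = 78.22 lbmol/h.
Outlet amounts (n = n₀ + Σ ν·ξ):
  A: 731 − 2(137.4) = 456.1
  G: 0 + 1(137.4) − 1(78.22) = 59.21
  E: 0 + 1(78.22) = 78.22
Total out = 593.6 lbmol/h; y_G = 59.21 / 593.6 = 0.09975.

0.0998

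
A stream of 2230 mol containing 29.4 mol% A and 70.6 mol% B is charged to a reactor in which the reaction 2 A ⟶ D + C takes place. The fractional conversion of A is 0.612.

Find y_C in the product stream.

0.09

A reacted = 0.612 × 655.6 = 401.2 mol; ν_A = −2, so ξ = 401.2/2 = 200.6 mol.
Outlet amounts (n = n₀ + ν ξ):
  A: 655.6 − 2(200.6) = 254.4
  D: 0 + 1(200.6) = 200.6
  C: 0 + 1(200.6) = 200.6
  B: 1574 (inert)
Total out = 2230 mol; y_C = 200.6 / 2230 = 0.08996.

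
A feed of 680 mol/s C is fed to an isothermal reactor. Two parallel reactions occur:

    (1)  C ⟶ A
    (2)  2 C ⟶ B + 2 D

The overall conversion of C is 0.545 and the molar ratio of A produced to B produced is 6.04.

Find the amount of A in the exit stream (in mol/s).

Conversion of C: C consumed = 0.545 × 680 = 370.6 mol/s = 1ξ₁ + 2ξ₂.
Selectivity: 1ξ₁ / (1ξ₂) = 6.04 → ξ₁ = 6.04 ξ₂.
Substitute: (1·6.04 + 2) ξ₂ = 370.6 → ξ₂ = 46.09 mol/s, ξ₁ = 278.4 mol/s.
Outlet amounts (n = n₀ + Σ ν·ξ):
  C: 680 − 1(278.4) − 2(46.09) = 309.4
  A: 0 + 1(278.4) = 278.4
  B: 0 + 1(46.09) = 46.09
  D: 0 + 2(46.09) = 92.19

278 mol/s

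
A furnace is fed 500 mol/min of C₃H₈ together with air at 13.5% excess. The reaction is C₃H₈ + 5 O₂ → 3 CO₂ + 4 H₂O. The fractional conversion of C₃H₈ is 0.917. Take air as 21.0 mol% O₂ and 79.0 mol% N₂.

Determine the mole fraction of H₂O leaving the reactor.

0.127

Stoichiometric O₂ = 5 × 500 = 2500 mol/min; O₂ fed = 2500 × 1.135 = 2838 mol/min.
N₂ fed = 2838 × 79/21 = 10670 mol/min.
Fuel reacted = 0.917 × 500 → ξ = 458.5 mol/min.
Outlet (n = n₀ + ν ξ):
  C₃H₈: 500 − 1(458.5) = 41.5
  O₂: 2838 − 5(458.5) = 545
  N₂: 10670 (inert)
  CO₂: 0 + 3(458.5) = 1376
  H₂O: 0 + 4(458.5) = 1834
Total out = 14470 mol/min; y_H₂O = 1834 / 14470 = 0.1267.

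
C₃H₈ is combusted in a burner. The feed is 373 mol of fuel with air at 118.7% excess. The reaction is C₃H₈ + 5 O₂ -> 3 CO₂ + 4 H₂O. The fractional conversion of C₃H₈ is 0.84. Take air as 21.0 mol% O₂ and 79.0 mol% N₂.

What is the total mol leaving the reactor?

20100 mol

Stoichiometric O₂ = 5 × 373 = 1865 mol; O₂ fed = 1865 × 2.187 = 4079 mol.
N₂ fed = 4079 × 79/21 = 15340 mol.
Fuel reacted = 0.84 × 373 → ξ = 313.3 mol.
Outlet (n = n₀ + ν ξ):
  C₃H₈: 373 − 1(313.3) = 59.68
  O₂: 4079 − 5(313.3) = 2512
  N₂: 15340 (inert)
  CO₂: 0 + 3(313.3) = 940
  H₂O: 0 + 4(313.3) = 1253
Total out = 59.68 + 2512 + 15340 + 940 + 1253 = 20110 mol.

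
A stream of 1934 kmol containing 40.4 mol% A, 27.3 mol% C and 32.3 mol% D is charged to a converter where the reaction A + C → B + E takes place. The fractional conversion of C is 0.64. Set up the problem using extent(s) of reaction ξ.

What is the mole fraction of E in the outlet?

0.175

C reacted = 0.64 × 528 = 337.9 kmol; ν_C = −1, so ξ = 337.9/1 = 337.9 kmol.
Outlet amounts (n = n₀ + ν ξ):
  A: 781.3 − 1(337.9) = 443.4
  C: 528 − 1(337.9) = 190.1
  B: 0 + 1(337.9) = 337.9
  E: 0 + 1(337.9) = 337.9
  D: 624.7 (inert)
Total out = 1934 kmol; y_E = 337.9 / 1934 = 0.1747.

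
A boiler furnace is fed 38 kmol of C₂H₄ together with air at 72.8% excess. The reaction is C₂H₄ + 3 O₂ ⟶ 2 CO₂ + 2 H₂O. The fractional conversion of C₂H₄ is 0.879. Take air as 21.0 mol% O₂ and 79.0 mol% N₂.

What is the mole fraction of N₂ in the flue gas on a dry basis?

0.815

Stoichiometric O₂ = 3 × 38 = 114 kmol; O₂ fed = 114 × 1.728 = 197 kmol.
N₂ fed = 197 × 79/21 = 741.1 kmol.
Fuel reacted = 0.879 × 38 → ξ = 33.4 kmol.
Outlet (n = n₀ + ν ξ):
  C₂H₄: 38 − 1(33.4) = 4.598
  O₂: 197 − 3(33.4) = 96.79
  N₂: 741.1 (inert)
  CO₂: 0 + 2(33.4) = 66.8
  H₂O: 0 + 2(33.4) = 66.8
Dry total = 909.3 kmol; y_N₂ (dry) = 741.1 / 909.3 = 0.815.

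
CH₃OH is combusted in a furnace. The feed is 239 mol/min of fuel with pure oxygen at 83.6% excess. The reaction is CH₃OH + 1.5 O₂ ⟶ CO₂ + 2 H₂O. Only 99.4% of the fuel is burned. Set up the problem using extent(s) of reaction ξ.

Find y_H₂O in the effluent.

Stoichiometric O₂ = 1.5 × 239 = 358.5 mol/min; O₂ fed = 358.5 × 1.836 = 658.2 mol/min.
Fuel reacted = 0.994 × 239 → ξ = 237.6 mol/min.
Outlet (n = n₀ + ν ξ):
  CH₃OH: 239 − 1(237.6) = 1.434
  O₂: 658.2 − 1.5(237.6) = 301.9
  CO₂: 0 + 1(237.6) = 237.6
  H₂O: 0 + 2(237.6) = 475.1
Total out = 1016 mol/min; y_H₂O = 475.1 / 1016 = 0.4677.

0.468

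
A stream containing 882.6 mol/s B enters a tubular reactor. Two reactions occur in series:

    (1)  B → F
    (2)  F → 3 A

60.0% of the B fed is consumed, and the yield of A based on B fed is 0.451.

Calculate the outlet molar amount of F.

Conversion of B: B consumed = 1ξ₁ = 0.6 × 882.6 → ξ₁ = 529.6 mol/s.
Yield of A: 3ξ₂ / 882.6 = 0.451 → ξ₂ = 132.7 mol/s.
Outlet amounts (n = n₀ + Σ ν·ξ):
  B: 882.6 − 1(529.6) = 353
  F: 0 + 1(529.6) − 1(132.7) = 396.9
  A: 0 + 3(132.7) = 398.1

397 mol/s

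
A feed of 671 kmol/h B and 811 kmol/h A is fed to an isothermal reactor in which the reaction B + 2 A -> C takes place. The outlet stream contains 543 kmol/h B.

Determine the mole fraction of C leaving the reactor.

0.104

For B: n = n₀ − 1ξ → 543 = 671 − 1ξ, giving ξ = 128 kmol/h.
Outlet amounts (n = n₀ + ν ξ):
  B: 671 − 1(128) = 543
  A: 811 − 2(128) = 555
  C: 0 + 1(128) = 128
Total out = 1226 kmol/h; y_C = 128 / 1226 = 0.1044.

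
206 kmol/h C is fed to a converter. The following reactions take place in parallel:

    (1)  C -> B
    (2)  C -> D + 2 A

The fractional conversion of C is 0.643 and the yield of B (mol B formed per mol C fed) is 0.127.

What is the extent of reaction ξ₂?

ξ₂ = 106 kmol/h

Yield of B: 1ξ₁ / 206 = 0.127 → ξ₁ = 26.16 kmol/h.
Conversion of C: 1ξ₁ + 1ξ₂ = 0.643 × 206 = 132.5 → ξ₂ = 106.3 kmol/h.
Outlet amounts (n = n₀ + Σ ν·ξ):
  C: 206 − 1(26.16) − 1(106.3) = 73.54
  B: 0 + 1(26.16) = 26.16
  D: 0 + 1(106.3) = 106.3
  A: 0 + 2(106.3) = 212.6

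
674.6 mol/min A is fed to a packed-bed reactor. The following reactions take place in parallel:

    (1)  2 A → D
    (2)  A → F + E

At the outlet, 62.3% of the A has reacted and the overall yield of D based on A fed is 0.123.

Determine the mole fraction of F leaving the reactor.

0.301

Yield of D: 1ξ₁ / 674.6 = 0.123 → ξ₁ = 82.98 mol/min.
Conversion of A: 2ξ₁ + 1ξ₂ = 0.623 × 674.6 = 420.3 → ξ₂ = 254.3 mol/min.
Outlet amounts (n = n₀ + Σ ν·ξ):
  A: 674.6 − 2(82.98) − 1(254.3) = 254.3
  D: 0 + 1(82.98) = 82.98
  F: 0 + 1(254.3) = 254.3
  E: 0 + 1(254.3) = 254.3
Total out = 845.9 mol/min; y_F = 254.3 / 845.9 = 0.3006.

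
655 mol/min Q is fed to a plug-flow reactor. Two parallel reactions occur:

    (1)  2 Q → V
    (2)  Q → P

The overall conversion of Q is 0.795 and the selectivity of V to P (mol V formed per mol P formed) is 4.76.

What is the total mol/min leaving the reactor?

419 mol/min

Conversion of Q: Q consumed = 0.795 × 655 = 520.7 mol/min = 2ξ₁ + 1ξ₂.
Selectivity: 1ξ₁ / (1ξ₂) = 4.76 → ξ₁ = 4.76 ξ₂.
Substitute: (2·4.76 + 1) ξ₂ = 520.7 → ξ₂ = 49.5 mol/min, ξ₁ = 235.6 mol/min.
Outlet amounts (n = n₀ + Σ ν·ξ):
  Q: 655 − 2(235.6) − 1(49.5) = 134.3
  V: 0 + 1(235.6) = 235.6
  P: 0 + 1(49.5) = 49.5
Total out = 134.3 + 235.6 + 49.5 = 419.4 mol/min.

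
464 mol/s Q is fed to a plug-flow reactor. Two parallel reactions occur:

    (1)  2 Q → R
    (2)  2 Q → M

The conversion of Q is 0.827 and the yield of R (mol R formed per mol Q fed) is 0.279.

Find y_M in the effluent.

0.229

Yield of R: 1ξ₁ / 464 = 0.279 → ξ₁ = 129.5 mol/s.
Conversion of Q: 2ξ₁ + 2ξ₂ = 0.827 × 464 = 383.7 → ξ₂ = 62.41 mol/s.
Outlet amounts (n = n₀ + Σ ν·ξ):
  Q: 464 − 2(129.5) − 2(62.41) = 80.27
  R: 0 + 1(129.5) = 129.5
  M: 0 + 1(62.41) = 62.41
Total out = 272.1 mol/s; y_M = 62.41 / 272.1 = 0.2293.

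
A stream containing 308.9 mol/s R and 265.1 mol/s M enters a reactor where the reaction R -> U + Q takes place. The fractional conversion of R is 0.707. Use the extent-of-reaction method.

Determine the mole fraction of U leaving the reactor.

0.276

R reacted = 0.707 × 308.9 = 218.4 mol/s; ν_R = −1, so ξ = 218.4/1 = 218.4 mol/s.
Outlet amounts (n = n₀ + ν ξ):
  R: 308.9 − 1(218.4) = 90.51
  U: 0 + 1(218.4) = 218.4
  Q: 0 + 1(218.4) = 218.4
  M: 265.1 (inert)
Total out = 792.4 mol/s; y_U = 218.4 / 792.4 = 0.2756.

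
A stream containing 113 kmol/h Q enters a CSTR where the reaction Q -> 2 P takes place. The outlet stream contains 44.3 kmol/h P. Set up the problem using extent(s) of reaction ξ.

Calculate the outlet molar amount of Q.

For P: n = n₀ + 2ξ → 44.3 = 0 + 2ξ, giving ξ = 22.15 kmol/h.
Outlet amounts (n = n₀ + ν ξ):
  Q: 113 − 1(22.15) = 90.85
  P: 0 + 2(22.15) = 44.3

90.8 kmol/h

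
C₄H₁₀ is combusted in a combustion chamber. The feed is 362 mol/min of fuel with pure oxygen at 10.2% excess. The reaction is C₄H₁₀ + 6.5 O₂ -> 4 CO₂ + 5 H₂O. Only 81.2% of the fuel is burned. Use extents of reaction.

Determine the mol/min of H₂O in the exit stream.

Stoichiometric O₂ = 6.5 × 362 = 2353 mol/min; O₂ fed = 2353 × 1.102 = 2593 mol/min.
Fuel reacted = 0.812 × 362 → ξ = 293.9 mol/min.
Outlet (n = n₀ + ν ξ):
  C₄H₁₀: 362 − 1(293.9) = 68.06
  O₂: 2593 − 6.5(293.9) = 682.4
  CO₂: 0 + 4(293.9) = 1176
  H₂O: 0 + 5(293.9) = 1470

1470 mol/min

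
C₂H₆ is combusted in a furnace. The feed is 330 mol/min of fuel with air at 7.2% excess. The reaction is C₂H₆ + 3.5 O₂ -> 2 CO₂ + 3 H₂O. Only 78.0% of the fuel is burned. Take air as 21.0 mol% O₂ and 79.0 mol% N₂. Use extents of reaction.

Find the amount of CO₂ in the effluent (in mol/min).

515 mol/min

Stoichiometric O₂ = 3.5 × 330 = 1155 mol/min; O₂ fed = 1155 × 1.072 = 1238 mol/min.
N₂ fed = 1238 × 79/21 = 4658 mol/min.
Fuel reacted = 0.78 × 330 → ξ = 257.4 mol/min.
Outlet (n = n₀ + ν ξ):
  C₂H₆: 330 − 1(257.4) = 72.6
  O₂: 1238 − 3.5(257.4) = 337.3
  N₂: 4658 (inert)
  CO₂: 0 + 2(257.4) = 514.8
  H₂O: 0 + 3(257.4) = 772.2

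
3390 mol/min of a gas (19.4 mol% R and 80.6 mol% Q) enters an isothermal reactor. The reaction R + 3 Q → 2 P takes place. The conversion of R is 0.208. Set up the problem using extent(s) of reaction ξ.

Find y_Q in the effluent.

0.745

R reacted = 0.208 × 657.7 = 136.8 mol/min; ν_R = −1, so ξ = 136.8/1 = 136.8 mol/min.
Outlet amounts (n = n₀ + ν ξ):
  R: 657.7 − 1(136.8) = 520.9
  Q: 2732 − 3(136.8) = 2322
  P: 0 + 2(136.8) = 273.6
Total out = 3116 mol/min; y_Q = 2322 / 3116 = 0.7451.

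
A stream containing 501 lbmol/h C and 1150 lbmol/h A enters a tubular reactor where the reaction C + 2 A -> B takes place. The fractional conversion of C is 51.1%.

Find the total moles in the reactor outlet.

C reacted = 0.511 × 501 = 256 lbmol/h; ν_C = −1, so ξ = 256/1 = 256 lbmol/h.
Outlet amounts (n = n₀ + ν ξ):
  C: 501 − 1(256) = 245
  A: 1150 − 2(256) = 638
  B: 0 + 1(256) = 256
Total out = 245 + 638 + 256 = 1139 lbmol/h.

1140 lbmol/h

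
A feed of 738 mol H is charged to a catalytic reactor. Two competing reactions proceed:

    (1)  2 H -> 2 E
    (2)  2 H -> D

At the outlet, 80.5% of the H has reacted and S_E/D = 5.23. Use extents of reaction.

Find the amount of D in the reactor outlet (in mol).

82.2 mol

Conversion of H: H consumed = 0.805 × 738 = 594.1 mol = 2ξ₁ + 2ξ₂.
Selectivity: 2ξ₁ / (1ξ₂) = 5.23 → ξ₁ = 2.615 ξ₂.
Substitute: (2·2.615 + 2) ξ₂ = 594.1 → ξ₂ = 82.17 mol, ξ₁ = 214.9 mol.
Outlet amounts (n = n₀ + Σ ν·ξ):
  H: 738 − 2(214.9) − 2(82.17) = 143.9
  E: 0 + 2(214.9) = 429.7
  D: 0 + 1(82.17) = 82.17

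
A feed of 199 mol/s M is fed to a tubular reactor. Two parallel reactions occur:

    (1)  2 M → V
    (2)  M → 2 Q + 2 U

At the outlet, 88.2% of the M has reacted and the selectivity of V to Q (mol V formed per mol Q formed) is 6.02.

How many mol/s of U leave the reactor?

Conversion of M: M consumed = 0.882 × 199 = 175.5 mol/s = 2ξ₁ + 1ξ₂.
Selectivity: 1ξ₁ / (2ξ₂) = 6.02 → ξ₁ = 12.04 ξ₂.
Substitute: (2·12.04 + 1) ξ₂ = 175.5 → ξ₂ = 6.998 mol/s, ξ₁ = 84.26 mol/s.
Outlet amounts (n = n₀ + Σ ν·ξ):
  M: 199 − 2(84.26) − 1(6.998) = 23.48
  V: 0 + 1(84.26) = 84.26
  Q: 0 + 2(6.998) = 14
  U: 0 + 2(6.998) = 14

14 mol/s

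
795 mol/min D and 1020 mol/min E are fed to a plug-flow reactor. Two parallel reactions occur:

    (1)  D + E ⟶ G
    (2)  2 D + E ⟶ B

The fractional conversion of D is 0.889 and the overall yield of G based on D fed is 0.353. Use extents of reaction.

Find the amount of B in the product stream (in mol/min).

Yield of G: 1ξ₁ / 795 = 0.353 → ξ₁ = 280.6 mol/min.
Conversion of D: 1ξ₁ + 2ξ₂ = 0.889 × 795 = 706.8 → ξ₂ = 213.1 mol/min.
Outlet amounts (n = n₀ + Σ ν·ξ):
  D: 795 − 1(280.6) − 2(213.1) = 88.25
  E: 1020 − 1(280.6) − 1(213.1) = 526.3
  G: 0 + 1(280.6) = 280.6
  B: 0 + 1(213.1) = 213.1

213 mol/min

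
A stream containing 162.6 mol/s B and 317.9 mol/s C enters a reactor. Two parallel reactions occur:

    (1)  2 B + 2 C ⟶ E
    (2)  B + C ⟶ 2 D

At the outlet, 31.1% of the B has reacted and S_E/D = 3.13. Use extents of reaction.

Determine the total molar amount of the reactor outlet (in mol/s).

410 mol/s

Conversion of B: B consumed = 0.311 × 162.6 = 50.57 mol/s = 2ξ₁ + 1ξ₂.
Selectivity: 1ξ₁ / (2ξ₂) = 3.13 → ξ₁ = 6.26 ξ₂.
Substitute: (2·6.26 + 1) ξ₂ = 50.57 → ξ₂ = 3.74 mol/s, ξ₁ = 23.41 mol/s.
Outlet amounts (n = n₀ + Σ ν·ξ):
  B: 162.6 − 2(23.41) − 1(3.74) = 112
  C: 317.9 − 2(23.41) − 1(3.74) = 267.3
  E: 0 + 1(23.41) = 23.41
  D: 0 + 2(3.74) = 7.481
Total out = 112 + 267.3 + 23.41 + 7.481 = 410.3 mol/s.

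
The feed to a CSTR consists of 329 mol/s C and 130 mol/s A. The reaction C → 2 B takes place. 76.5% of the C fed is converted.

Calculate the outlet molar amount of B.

503 mol/s

C reacted = 0.765 × 329 = 251.7 mol/s; ν_C = −1, so ξ = 251.7/1 = 251.7 mol/s.
Outlet amounts (n = n₀ + ν ξ):
  C: 329 − 1(251.7) = 77.31
  B: 0 + 2(251.7) = 503.4
  A: 130 (inert)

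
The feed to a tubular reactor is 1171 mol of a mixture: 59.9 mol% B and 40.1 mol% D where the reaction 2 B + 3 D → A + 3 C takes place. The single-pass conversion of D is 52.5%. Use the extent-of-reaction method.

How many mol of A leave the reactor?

D reacted = 0.525 × 469.6 = 246.5 mol; ν_D = −3, so ξ = 246.5/3 = 82.17 mol.
Outlet amounts (n = n₀ + ν ξ):
  B: 701.4 − 2(82.17) = 537.1
  D: 469.6 − 3(82.17) = 223
  A: 0 + 1(82.17) = 82.17
  C: 0 + 3(82.17) = 246.5

82.2 mol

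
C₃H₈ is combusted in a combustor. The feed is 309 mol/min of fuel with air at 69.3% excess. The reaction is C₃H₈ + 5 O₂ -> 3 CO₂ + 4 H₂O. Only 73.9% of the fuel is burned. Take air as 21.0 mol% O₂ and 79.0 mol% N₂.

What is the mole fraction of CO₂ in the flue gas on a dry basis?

Stoichiometric O₂ = 5 × 309 = 1545 mol/min; O₂ fed = 1545 × 1.693 = 2616 mol/min.
N₂ fed = 2616 × 79/21 = 9840 mol/min.
Fuel reacted = 0.739 × 309 → ξ = 228.4 mol/min.
Outlet (n = n₀ + ν ξ):
  C₃H₈: 309 − 1(228.4) = 80.65
  O₂: 2616 − 5(228.4) = 1474
  N₂: 9840 (inert)
  CO₂: 0 + 3(228.4) = 685.1
  H₂O: 0 + 4(228.4) = 913.4
Dry total = 12080 mol/min; y_CO₂ (dry) = 685.1 / 12080 = 0.05671.

0.0567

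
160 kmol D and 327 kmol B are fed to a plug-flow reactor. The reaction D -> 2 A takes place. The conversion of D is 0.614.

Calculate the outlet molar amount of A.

196 kmol

D reacted = 0.614 × 160 = 98.24 kmol; ν_D = −1, so ξ = 98.24/1 = 98.24 kmol.
Outlet amounts (n = n₀ + ν ξ):
  D: 160 − 1(98.24) = 61.76
  A: 0 + 2(98.24) = 196.5
  B: 327 (inert)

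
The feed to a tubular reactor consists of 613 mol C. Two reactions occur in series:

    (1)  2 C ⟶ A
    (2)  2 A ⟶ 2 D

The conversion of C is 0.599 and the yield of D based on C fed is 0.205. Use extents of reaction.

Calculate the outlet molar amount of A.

Conversion of C: C consumed = 2ξ₁ = 0.599 × 613 → ξ₁ = 183.6 mol.
Yield of D: 2ξ₂ / 613 = 0.205 → ξ₂ = 62.83 mol.
Outlet amounts (n = n₀ + Σ ν·ξ):
  C: 613 − 2(183.6) = 245.8
  A: 0 + 1(183.6) − 2(62.83) = 57.93
  D: 0 + 2(62.83) = 125.7

57.9 mol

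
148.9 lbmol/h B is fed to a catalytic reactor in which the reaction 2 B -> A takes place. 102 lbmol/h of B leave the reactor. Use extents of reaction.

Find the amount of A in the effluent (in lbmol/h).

For B: n = n₀ − 2ξ → 102 = 148.9 − 2ξ, giving ξ = 23.45 lbmol/h.
Outlet amounts (n = n₀ + ν ξ):
  B: 148.9 − 2(23.45) = 102
  A: 0 + 1(23.45) = 23.45

23.5 lbmol/h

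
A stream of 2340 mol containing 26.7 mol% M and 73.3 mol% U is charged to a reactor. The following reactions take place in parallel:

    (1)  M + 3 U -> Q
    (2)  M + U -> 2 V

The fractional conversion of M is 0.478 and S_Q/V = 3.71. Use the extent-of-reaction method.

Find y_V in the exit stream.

Conversion of M: M consumed = 0.478 × 624.8 = 298.6 mol = 1ξ₁ + 1ξ₂.
Selectivity: 1ξ₁ / (2ξ₂) = 3.71 → ξ₁ = 7.42 ξ₂.
Substitute: (1·7.42 + 1) ξ₂ = 298.6 → ξ₂ = 35.47 mol, ξ₁ = 263.2 mol.
Outlet amounts (n = n₀ + Σ ν·ξ):
  M: 624.8 − 1(263.2) − 1(35.47) = 326.1
  U: 1715 − 3(263.2) − 1(35.47) = 890.2
  Q: 0 + 1(263.2) = 263.2
  V: 0 + 2(35.47) = 70.94
Total out = 1550 mol; y_V = 70.94 / 1550 = 0.04575.

0.0458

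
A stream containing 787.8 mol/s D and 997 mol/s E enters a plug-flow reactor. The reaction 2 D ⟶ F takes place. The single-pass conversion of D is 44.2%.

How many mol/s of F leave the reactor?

D reacted = 0.442 × 787.8 = 348.2 mol/s; ν_D = −2, so ξ = 348.2/2 = 174.1 mol/s.
Outlet amounts (n = n₀ + ν ξ):
  D: 787.8 − 2(174.1) = 439.6
  F: 0 + 1(174.1) = 174.1
  E: 997 (inert)

174 mol/s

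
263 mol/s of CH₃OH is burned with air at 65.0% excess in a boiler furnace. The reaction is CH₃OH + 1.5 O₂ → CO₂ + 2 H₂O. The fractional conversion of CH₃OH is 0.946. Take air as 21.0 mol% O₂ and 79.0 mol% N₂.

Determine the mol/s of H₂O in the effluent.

Stoichiometric O₂ = 1.5 × 263 = 394.5 mol/s; O₂ fed = 394.5 × 1.650 = 650.9 mol/s.
N₂ fed = 650.9 × 79/21 = 2449 mol/s.
Fuel reacted = 0.946 × 263 → ξ = 248.8 mol/s.
Outlet (n = n₀ + ν ξ):
  CH₃OH: 263 − 1(248.8) = 14.2
  O₂: 650.9 − 1.5(248.8) = 277.7
  N₂: 2449 (inert)
  CO₂: 0 + 1(248.8) = 248.8
  H₂O: 0 + 2(248.8) = 497.6

498 mol/s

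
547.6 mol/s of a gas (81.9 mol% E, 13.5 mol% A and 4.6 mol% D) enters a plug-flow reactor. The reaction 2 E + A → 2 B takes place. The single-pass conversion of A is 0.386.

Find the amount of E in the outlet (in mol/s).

A reacted = 0.386 × 73.93 = 28.54 mol/s; ν_A = −1, so ξ = 28.54/1 = 28.54 mol/s.
Outlet amounts (n = n₀ + ν ξ):
  E: 448.5 − 2(28.54) = 391.4
  A: 73.93 − 1(28.54) = 45.39
  B: 0 + 2(28.54) = 57.07
  D: 25.19 (inert)

391 mol/s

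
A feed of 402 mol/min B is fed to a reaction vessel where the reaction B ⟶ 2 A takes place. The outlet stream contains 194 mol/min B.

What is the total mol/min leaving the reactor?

610 mol/min

For B: n = n₀ − 1ξ → 194 = 402 − 1ξ, giving ξ = 208 mol/min.
Outlet amounts (n = n₀ + ν ξ):
  B: 402 − 1(208) = 194
  A: 0 + 2(208) = 416
Total out = 194 + 416 = 610 mol/min.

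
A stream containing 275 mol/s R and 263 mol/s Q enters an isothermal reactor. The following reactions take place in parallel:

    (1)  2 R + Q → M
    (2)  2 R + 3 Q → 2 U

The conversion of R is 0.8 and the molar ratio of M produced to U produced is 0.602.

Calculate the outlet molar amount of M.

60.1 mol/s

Conversion of R: R consumed = 0.8 × 275 = 220 mol/s = 2ξ₁ + 2ξ₂.
Selectivity: 1ξ₁ / (2ξ₂) = 0.602 → ξ₁ = 1.204 ξ₂.
Substitute: (2·1.204 + 2) ξ₂ = 220 → ξ₂ = 49.91 mol/s, ξ₁ = 60.09 mol/s.
Outlet amounts (n = n₀ + Σ ν·ξ):
  R: 275 − 2(60.09) − 2(49.91) = 55
  Q: 263 − 1(60.09) − 3(49.91) = 53.18
  M: 0 + 1(60.09) = 60.09
  U: 0 + 2(49.91) = 99.82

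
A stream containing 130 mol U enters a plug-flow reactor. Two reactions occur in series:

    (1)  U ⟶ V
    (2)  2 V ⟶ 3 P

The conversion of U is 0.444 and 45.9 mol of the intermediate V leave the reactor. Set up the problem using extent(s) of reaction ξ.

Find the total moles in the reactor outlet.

136 mol

Conversion of U: U consumed = 1ξ₁ = 0.444 × 130 → ξ₁ = 57.72 mol.
V balance: n_V = 0 + 1ξ₁ − 2ξ₂ = 45.9 → ξ₂ = (1·57.72 − 45.9)/2 = 5.91 mol.
Outlet amounts (n = n₀ + Σ ν·ξ):
  U: 130 − 1(57.72) = 72.28
  V: 0 + 1(57.72) − 2(5.91) = 45.9
  P: 0 + 3(5.91) = 17.73
Total out = 72.28 + 45.9 + 17.73 = 135.9 mol.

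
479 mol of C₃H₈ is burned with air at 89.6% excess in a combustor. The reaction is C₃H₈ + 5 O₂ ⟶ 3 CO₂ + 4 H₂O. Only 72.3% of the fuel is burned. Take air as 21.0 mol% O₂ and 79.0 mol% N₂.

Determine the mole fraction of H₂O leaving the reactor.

0.0617

Stoichiometric O₂ = 5 × 479 = 2395 mol; O₂ fed = 2395 × 1.896 = 4541 mol.
N₂ fed = 4541 × 79/21 = 17080 mol.
Fuel reacted = 0.723 × 479 → ξ = 346.3 mol.
Outlet (n = n₀ + ν ξ):
  C₃H₈: 479 − 1(346.3) = 132.7
  O₂: 4541 − 5(346.3) = 2809
  N₂: 17080 (inert)
  CO₂: 0 + 3(346.3) = 1039
  H₂O: 0 + 4(346.3) = 1385
Total out = 22450 mol; y_H₂O = 1385 / 22450 = 0.06171.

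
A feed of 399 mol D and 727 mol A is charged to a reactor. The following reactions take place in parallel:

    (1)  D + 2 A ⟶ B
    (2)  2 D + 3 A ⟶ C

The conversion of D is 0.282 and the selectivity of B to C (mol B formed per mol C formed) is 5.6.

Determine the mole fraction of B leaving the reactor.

Conversion of D: D consumed = 0.282 × 399 = 112.5 mol = 1ξ₁ + 2ξ₂.
Selectivity: 1ξ₁ / (1ξ₂) = 5.6 → ξ₁ = 5.6 ξ₂.
Substitute: (1·5.6 + 2) ξ₂ = 112.5 → ξ₂ = 14.8 mol, ξ₁ = 82.91 mol.
Outlet amounts (n = n₀ + Σ ν·ξ):
  D: 399 − 1(82.91) − 2(14.8) = 286.5
  A: 727 − 2(82.91) − 3(14.8) = 516.8
  B: 0 + 1(82.91) = 82.91
  C: 0 + 1(14.8) = 14.8
Total out = 901 mol; y_B = 82.91 / 901 = 0.09202.

0.092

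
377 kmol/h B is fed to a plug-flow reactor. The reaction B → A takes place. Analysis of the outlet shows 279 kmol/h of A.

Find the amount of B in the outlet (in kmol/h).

98 kmol/h

For A: n = n₀ + 1ξ → 279 = 0 + 1ξ, giving ξ = 279 kmol/h.
Outlet amounts (n = n₀ + ν ξ):
  B: 377 − 1(279) = 98
  A: 0 + 1(279) = 279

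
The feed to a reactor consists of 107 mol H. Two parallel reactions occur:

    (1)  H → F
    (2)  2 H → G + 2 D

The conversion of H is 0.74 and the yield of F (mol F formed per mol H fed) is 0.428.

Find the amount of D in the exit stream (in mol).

33.4 mol

Yield of F: 1ξ₁ / 107 = 0.428 → ξ₁ = 45.8 mol.
Conversion of H: 1ξ₁ + 2ξ₂ = 0.74 × 107 = 79.18 → ξ₂ = 16.69 mol.
Outlet amounts (n = n₀ + Σ ν·ξ):
  H: 107 − 1(45.8) − 2(16.69) = 27.82
  F: 0 + 1(45.8) = 45.8
  G: 0 + 1(16.69) = 16.69
  D: 0 + 2(16.69) = 33.38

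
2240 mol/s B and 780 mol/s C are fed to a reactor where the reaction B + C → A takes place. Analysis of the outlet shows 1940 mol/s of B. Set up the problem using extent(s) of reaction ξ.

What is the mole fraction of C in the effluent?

0.176

For B: n = n₀ − 1ξ → 1940 = 2240 − 1ξ, giving ξ = 300 mol/s.
Outlet amounts (n = n₀ + ν ξ):
  B: 2240 − 1(300) = 1940
  C: 780 − 1(300) = 480
  A: 0 + 1(300) = 300
Total out = 2720 mol/s; y_C = 480 / 2720 = 0.1765.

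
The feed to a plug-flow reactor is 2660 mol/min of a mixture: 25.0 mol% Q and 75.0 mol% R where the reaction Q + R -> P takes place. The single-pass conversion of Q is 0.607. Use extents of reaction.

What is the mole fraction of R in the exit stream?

Q reacted = 0.607 × 665 = 403.7 mol/min; ν_Q = −1, so ξ = 403.7/1 = 403.7 mol/min.
Outlet amounts (n = n₀ + ν ξ):
  Q: 665 − 1(403.7) = 261.3
  R: 1995 − 1(403.7) = 1591
  P: 0 + 1(403.7) = 403.7
Total out = 2256 mol/min; y_R = 1591 / 2256 = 0.7053.

0.705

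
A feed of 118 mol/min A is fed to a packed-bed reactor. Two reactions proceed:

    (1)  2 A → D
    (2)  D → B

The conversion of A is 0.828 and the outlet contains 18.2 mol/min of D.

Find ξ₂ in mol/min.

Conversion of A: A consumed = 2ξ₁ = 0.828 × 118 → ξ₁ = 48.85 mol/min.
D balance: n_D = 0 + 1ξ₁ − 1ξ₂ = 18.2 → ξ₂ = (1·48.85 − 18.2)/1 = 30.65 mol/min.
Outlet amounts (n = n₀ + Σ ν·ξ):
  A: 118 − 2(48.85) = 20.3
  D: 0 + 1(48.85) − 1(30.65) = 18.2
  B: 0 + 1(30.65) = 30.65

ξ₂ = 30.7 mol/min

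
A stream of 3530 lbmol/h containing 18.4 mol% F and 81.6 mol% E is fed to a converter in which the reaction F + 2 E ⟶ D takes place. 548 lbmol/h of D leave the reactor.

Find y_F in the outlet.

0.0417

For D: n = n₀ + 1ξ → 548 = 0 + 1ξ, giving ξ = 548 lbmol/h.
Outlet amounts (n = n₀ + ν ξ):
  F: 649.5 − 1(548) = 101.5
  E: 2880 − 2(548) = 1784
  D: 0 + 1(548) = 548
Total out = 2434 lbmol/h; y_F = 101.5 / 2434 = 0.04171.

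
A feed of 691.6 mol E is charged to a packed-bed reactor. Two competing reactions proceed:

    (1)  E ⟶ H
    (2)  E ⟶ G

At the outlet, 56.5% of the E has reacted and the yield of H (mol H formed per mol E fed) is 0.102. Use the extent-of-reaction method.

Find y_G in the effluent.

0.463

Yield of H: 1ξ₁ / 691.6 = 0.102 → ξ₁ = 70.54 mol.
Conversion of E: 1ξ₁ + 1ξ₂ = 0.565 × 691.6 = 390.8 → ξ₂ = 320.2 mol.
Outlet amounts (n = n₀ + Σ ν·ξ):
  E: 691.6 − 1(70.54) − 1(320.2) = 300.8
  H: 0 + 1(70.54) = 70.54
  G: 0 + 1(320.2) = 320.2
Total out = 691.6 mol; y_G = 320.2 / 691.6 = 0.463.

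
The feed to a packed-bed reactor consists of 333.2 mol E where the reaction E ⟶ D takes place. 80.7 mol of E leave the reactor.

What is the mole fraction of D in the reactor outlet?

0.758

For E: n = n₀ − 1ξ → 80.7 = 333.2 − 1ξ, giving ξ = 252.5 mol.
Outlet amounts (n = n₀ + ν ξ):
  E: 333.2 − 1(252.5) = 80.7
  D: 0 + 1(252.5) = 252.5
Total out = 333.2 mol; y_D = 252.5 / 333.2 = 0.7578.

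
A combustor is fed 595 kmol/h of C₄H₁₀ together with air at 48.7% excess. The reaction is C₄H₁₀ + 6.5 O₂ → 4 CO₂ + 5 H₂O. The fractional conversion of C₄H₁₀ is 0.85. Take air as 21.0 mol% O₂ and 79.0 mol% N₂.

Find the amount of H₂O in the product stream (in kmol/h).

Stoichiometric O₂ = 6.5 × 595 = 3868 kmol/h; O₂ fed = 3868 × 1.487 = 5751 kmol/h.
N₂ fed = 5751 × 79/21 = 21630 kmol/h.
Fuel reacted = 0.85 × 595 → ξ = 505.8 kmol/h.
Outlet (n = n₀ + ν ξ):
  C₄H₁₀: 595 − 1(505.8) = 89.25
  O₂: 5751 − 6.5(505.8) = 2464
  N₂: 21630 (inert)
  CO₂: 0 + 4(505.8) = 2023
  H₂O: 0 + 5(505.8) = 2529

2530 kmol/h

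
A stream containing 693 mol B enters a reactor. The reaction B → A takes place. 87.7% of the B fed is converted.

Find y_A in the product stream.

0.877

B reacted = 0.877 × 693 = 607.8 mol; ν_B = −1, so ξ = 607.8/1 = 607.8 mol.
Outlet amounts (n = n₀ + ν ξ):
  B: 693 − 1(607.8) = 85.24
  A: 0 + 1(607.8) = 607.8
Total out = 693 mol; y_A = 607.8 / 693 = 0.877.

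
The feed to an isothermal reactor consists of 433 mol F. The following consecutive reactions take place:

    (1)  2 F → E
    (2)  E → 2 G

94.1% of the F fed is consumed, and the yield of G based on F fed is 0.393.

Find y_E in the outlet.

Conversion of F: F consumed = 2ξ₁ = 0.941 × 433 → ξ₁ = 203.7 mol.
Yield of G: 2ξ₂ / 433 = 0.393 → ξ₂ = 85.08 mol.
Outlet amounts (n = n₀ + Σ ν·ξ):
  F: 433 − 2(203.7) = 25.55
  E: 0 + 1(203.7) − 1(85.08) = 118.6
  G: 0 + 2(85.08) = 170.2
Total out = 314.4 mol; y_E = 118.6 / 314.4 = 0.3774.

0.377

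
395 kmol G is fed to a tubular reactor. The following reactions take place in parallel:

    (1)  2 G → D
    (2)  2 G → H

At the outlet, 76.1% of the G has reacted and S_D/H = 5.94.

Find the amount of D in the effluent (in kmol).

129 kmol

Conversion of G: G consumed = 0.761 × 395 = 300.6 kmol = 2ξ₁ + 2ξ₂.
Selectivity: 1ξ₁ / (1ξ₂) = 5.94 → ξ₁ = 5.94 ξ₂.
Substitute: (2·5.94 + 2) ξ₂ = 300.6 → ξ₂ = 21.66 kmol, ξ₁ = 128.6 kmol.
Outlet amounts (n = n₀ + Σ ν·ξ):
  G: 395 − 2(128.6) − 2(21.66) = 94.4
  D: 0 + 1(128.6) = 128.6
  H: 0 + 1(21.66) = 21.66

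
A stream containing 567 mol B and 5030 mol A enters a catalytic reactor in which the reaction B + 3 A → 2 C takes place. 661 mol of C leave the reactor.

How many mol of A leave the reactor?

4040 mol

For C: n = n₀ + 2ξ → 661 = 0 + 2ξ, giving ξ = 330.5 mol.
Outlet amounts (n = n₀ + ν ξ):
  B: 567 − 1(330.5) = 236.5
  A: 5030 − 3(330.5) = 4038
  C: 0 + 2(330.5) = 661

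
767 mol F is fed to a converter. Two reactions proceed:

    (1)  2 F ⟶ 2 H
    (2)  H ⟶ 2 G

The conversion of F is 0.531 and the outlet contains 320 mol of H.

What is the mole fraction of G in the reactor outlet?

Conversion of F: F consumed = 2ξ₁ = 0.531 × 767 → ξ₁ = 203.6 mol.
H balance: n_H = 0 + 2ξ₁ − 1ξ₂ = 320 → ξ₂ = (2·203.6 − 320)/1 = 87.28 mol.
Outlet amounts (n = n₀ + Σ ν·ξ):
  F: 767 − 2(203.6) = 359.7
  H: 0 + 2(203.6) − 1(87.28) = 320
  G: 0 + 2(87.28) = 174.6
Total out = 854.3 mol; y_G = 174.6 / 854.3 = 0.2043.

0.204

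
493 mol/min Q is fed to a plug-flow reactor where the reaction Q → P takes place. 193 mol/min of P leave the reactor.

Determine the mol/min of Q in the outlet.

300 mol/min

For P: n = n₀ + 1ξ → 193 = 0 + 1ξ, giving ξ = 193 mol/min.
Outlet amounts (n = n₀ + ν ξ):
  Q: 493 − 1(193) = 300
  P: 0 + 1(193) = 193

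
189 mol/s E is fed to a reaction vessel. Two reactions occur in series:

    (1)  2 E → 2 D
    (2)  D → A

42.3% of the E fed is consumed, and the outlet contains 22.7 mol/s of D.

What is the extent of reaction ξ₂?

ξ₂ = 57.2 mol/s

Conversion of E: E consumed = 2ξ₁ = 0.423 × 189 → ξ₁ = 39.97 mol/s.
D balance: n_D = 0 + 2ξ₁ − 1ξ₂ = 22.7 → ξ₂ = (2·39.97 − 22.7)/1 = 57.25 mol/s.
Outlet amounts (n = n₀ + Σ ν·ξ):
  E: 189 − 2(39.97) = 109.1
  D: 0 + 2(39.97) − 1(57.25) = 22.7
  A: 0 + 1(57.25) = 57.25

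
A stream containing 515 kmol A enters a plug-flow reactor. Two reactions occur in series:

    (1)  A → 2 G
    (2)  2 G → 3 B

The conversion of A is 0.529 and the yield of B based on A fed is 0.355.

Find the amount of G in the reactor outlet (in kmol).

423 kmol

Conversion of A: A consumed = 1ξ₁ = 0.529 × 515 → ξ₁ = 272.4 kmol.
Yield of B: 3ξ₂ / 515 = 0.355 → ξ₂ = 60.94 kmol.
Outlet amounts (n = n₀ + Σ ν·ξ):
  A: 515 − 1(272.4) = 242.6
  G: 0 + 2(272.4) − 2(60.94) = 423
  B: 0 + 3(60.94) = 182.8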